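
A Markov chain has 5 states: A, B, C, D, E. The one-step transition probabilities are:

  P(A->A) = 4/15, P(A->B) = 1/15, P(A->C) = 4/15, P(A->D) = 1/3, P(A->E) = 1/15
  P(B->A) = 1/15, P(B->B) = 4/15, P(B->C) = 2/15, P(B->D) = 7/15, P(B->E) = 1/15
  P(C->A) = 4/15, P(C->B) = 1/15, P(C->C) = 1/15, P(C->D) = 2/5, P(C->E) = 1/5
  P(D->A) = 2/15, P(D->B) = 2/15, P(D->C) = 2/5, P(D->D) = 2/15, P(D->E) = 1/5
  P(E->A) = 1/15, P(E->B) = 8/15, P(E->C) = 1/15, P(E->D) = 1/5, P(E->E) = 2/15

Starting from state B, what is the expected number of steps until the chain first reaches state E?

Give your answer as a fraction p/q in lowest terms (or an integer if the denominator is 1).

Answer: 9565/1337

Derivation:
Let h_i = expected steps to first reach E from state i.
Boundary: h_E = 0.
First-step equations for the other states:
  h_A = 1 + 4/15*h_A + 1/15*h_B + 4/15*h_C + 1/3*h_D + 1/15*h_E
  h_B = 1 + 1/15*h_A + 4/15*h_B + 2/15*h_C + 7/15*h_D + 1/15*h_E
  h_C = 1 + 4/15*h_A + 1/15*h_B + 1/15*h_C + 2/5*h_D + 1/5*h_E
  h_D = 1 + 2/15*h_A + 2/15*h_B + 2/5*h_C + 2/15*h_D + 1/5*h_E

Substituting h_E = 0 and rearranging gives the linear system (I - Q) h = 1:
  [11/15, -1/15, -4/15, -1/3] . (h_A, h_B, h_C, h_D) = 1
  [-1/15, 11/15, -2/15, -7/15] . (h_A, h_B, h_C, h_D) = 1
  [-4/15, -1/15, 14/15, -2/5] . (h_A, h_B, h_C, h_D) = 1
  [-2/15, -2/15, -2/5, 13/15] . (h_A, h_B, h_C, h_D) = 1

Solving yields:
  h_A = 9575/1337
  h_B = 9565/1337
  h_C = 8445/1337
  h_D = 8385/1337

Starting state is B, so the expected hitting time is h_B = 9565/1337.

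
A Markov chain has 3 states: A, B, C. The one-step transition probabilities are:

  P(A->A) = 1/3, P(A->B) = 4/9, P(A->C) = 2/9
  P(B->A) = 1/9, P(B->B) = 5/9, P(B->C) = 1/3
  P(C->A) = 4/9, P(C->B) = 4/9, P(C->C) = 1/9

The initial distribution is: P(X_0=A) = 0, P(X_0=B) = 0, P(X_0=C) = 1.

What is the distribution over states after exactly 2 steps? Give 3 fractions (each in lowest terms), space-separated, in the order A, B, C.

Propagating the distribution step by step (d_{t+1} = d_t * P):
d_0 = (A=0, B=0, C=1)
  d_1[A] = 0*1/3 + 0*1/9 + 1*4/9 = 4/9
  d_1[B] = 0*4/9 + 0*5/9 + 1*4/9 = 4/9
  d_1[C] = 0*2/9 + 0*1/3 + 1*1/9 = 1/9
d_1 = (A=4/9, B=4/9, C=1/9)
  d_2[A] = 4/9*1/3 + 4/9*1/9 + 1/9*4/9 = 20/81
  d_2[B] = 4/9*4/9 + 4/9*5/9 + 1/9*4/9 = 40/81
  d_2[C] = 4/9*2/9 + 4/9*1/3 + 1/9*1/9 = 7/27
d_2 = (A=20/81, B=40/81, C=7/27)

Answer: 20/81 40/81 7/27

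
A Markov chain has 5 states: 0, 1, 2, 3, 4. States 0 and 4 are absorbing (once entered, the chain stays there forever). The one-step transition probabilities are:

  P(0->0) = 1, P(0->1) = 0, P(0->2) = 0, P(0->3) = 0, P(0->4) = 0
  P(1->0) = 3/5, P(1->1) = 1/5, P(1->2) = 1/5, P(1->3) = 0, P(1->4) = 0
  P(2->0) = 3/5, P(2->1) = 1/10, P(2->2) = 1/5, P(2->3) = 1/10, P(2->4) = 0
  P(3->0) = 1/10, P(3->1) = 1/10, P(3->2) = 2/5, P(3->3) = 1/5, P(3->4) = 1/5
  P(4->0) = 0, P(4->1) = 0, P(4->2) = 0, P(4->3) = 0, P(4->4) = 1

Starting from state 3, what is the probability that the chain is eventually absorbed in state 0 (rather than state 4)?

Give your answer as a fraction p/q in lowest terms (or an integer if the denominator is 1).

Let a_i = P(absorbed in 0 | start in state i).
Boundary conditions: a_0 = 1, a_4 = 0.
For each transient state i, a_i = sum_j P(i->j) * a_j:
  a_1 = 3/5*a_0 + 1/5*a_1 + 1/5*a_2 + 0*a_3 + 0*a_4
  a_2 = 3/5*a_0 + 1/10*a_1 + 1/5*a_2 + 1/10*a_3 + 0*a_4
  a_3 = 1/10*a_0 + 1/10*a_1 + 2/5*a_2 + 1/5*a_3 + 1/5*a_4

Substituting a_0 = 1 and a_4 = 0, rearrange to (I - Q) a = r where r[i] = P(i -> 0):
  [4/5, -1/5, 0] . (a_1, a_2, a_3) = 3/5
  [-1/10, 4/5, -1/10] . (a_1, a_2, a_3) = 3/5
  [-1/10, -2/5, 4/5] . (a_1, a_2, a_3) = 1/10

Solving yields:
  a_1 = 229/231
  a_2 = 223/231
  a_3 = 169/231

Starting state is 3, so the absorption probability is a_3 = 169/231.

Answer: 169/231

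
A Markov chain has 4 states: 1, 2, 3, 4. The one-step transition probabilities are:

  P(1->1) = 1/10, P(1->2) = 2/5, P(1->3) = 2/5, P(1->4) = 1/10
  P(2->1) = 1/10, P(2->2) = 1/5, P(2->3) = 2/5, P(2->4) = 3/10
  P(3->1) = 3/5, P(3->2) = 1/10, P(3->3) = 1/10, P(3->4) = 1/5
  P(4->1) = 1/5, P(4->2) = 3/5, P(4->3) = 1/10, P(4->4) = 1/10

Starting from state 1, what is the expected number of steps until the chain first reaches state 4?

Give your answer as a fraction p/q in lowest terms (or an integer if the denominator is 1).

Answer: 390/71

Derivation:
Let h_i = expected steps to first reach 4 from state i.
Boundary: h_4 = 0.
First-step equations for the other states:
  h_1 = 1 + 1/10*h_1 + 2/5*h_2 + 2/5*h_3 + 1/10*h_4
  h_2 = 1 + 1/10*h_1 + 1/5*h_2 + 2/5*h_3 + 3/10*h_4
  h_3 = 1 + 3/5*h_1 + 1/10*h_2 + 1/10*h_3 + 1/5*h_4

Substituting h_4 = 0 and rearranging gives the linear system (I - Q) h = 1:
  [9/10, -2/5, -2/5] . (h_1, h_2, h_3) = 1
  [-1/10, 4/5, -2/5] . (h_1, h_2, h_3) = 1
  [-3/5, -1/10, 9/10] . (h_1, h_2, h_3) = 1

Solving yields:
  h_1 = 390/71
  h_2 = 325/71
  h_3 = 375/71

Starting state is 1, so the expected hitting time is h_1 = 390/71.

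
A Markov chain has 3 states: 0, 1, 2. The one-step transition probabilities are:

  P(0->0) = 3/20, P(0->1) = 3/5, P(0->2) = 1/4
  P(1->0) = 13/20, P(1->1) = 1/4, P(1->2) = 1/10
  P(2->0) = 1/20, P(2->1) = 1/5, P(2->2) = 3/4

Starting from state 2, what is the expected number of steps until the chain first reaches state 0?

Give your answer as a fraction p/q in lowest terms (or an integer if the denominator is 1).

Let h_i = expected steps to first reach 0 from state i.
Boundary: h_0 = 0.
First-step equations for the other states:
  h_1 = 1 + 13/20*h_0 + 1/4*h_1 + 1/10*h_2
  h_2 = 1 + 1/20*h_0 + 1/5*h_1 + 3/4*h_2

Substituting h_0 = 0 and rearranging gives the linear system (I - Q) h = 1:
  [3/4, -1/10] . (h_1, h_2) = 1
  [-1/5, 1/4] . (h_1, h_2) = 1

Solving yields:
  h_1 = 140/67
  h_2 = 380/67

Starting state is 2, so the expected hitting time is h_2 = 380/67.

Answer: 380/67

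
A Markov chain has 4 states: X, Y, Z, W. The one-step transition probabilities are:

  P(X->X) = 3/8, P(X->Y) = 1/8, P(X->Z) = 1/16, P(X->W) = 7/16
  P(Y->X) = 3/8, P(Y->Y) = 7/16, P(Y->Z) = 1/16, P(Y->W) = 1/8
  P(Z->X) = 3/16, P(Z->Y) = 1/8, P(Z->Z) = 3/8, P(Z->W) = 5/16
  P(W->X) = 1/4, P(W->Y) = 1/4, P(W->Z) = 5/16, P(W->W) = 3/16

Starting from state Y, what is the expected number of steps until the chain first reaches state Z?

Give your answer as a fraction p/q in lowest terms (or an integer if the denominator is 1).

Let h_i = expected steps to first reach Z from state i.
Boundary: h_Z = 0.
First-step equations for the other states:
  h_X = 1 + 3/8*h_X + 1/8*h_Y + 1/16*h_Z + 7/16*h_W
  h_Y = 1 + 3/8*h_X + 7/16*h_Y + 1/16*h_Z + 1/8*h_W
  h_W = 1 + 1/4*h_X + 1/4*h_Y + 5/16*h_Z + 3/16*h_W

Substituting h_Z = 0 and rearranging gives the linear system (I - Q) h = 1:
  [5/8, -1/8, -7/16] . (h_X, h_Y, h_W) = 1
  [-3/8, 9/16, -1/8] . (h_X, h_Y, h_W) = 1
  [-1/4, -1/4, 13/16] . (h_X, h_Y, h_W) = 1

Solving yields:
  h_X = 1840/249
  h_Y = 2000/249
  h_W = 496/83

Starting state is Y, so the expected hitting time is h_Y = 2000/249.

Answer: 2000/249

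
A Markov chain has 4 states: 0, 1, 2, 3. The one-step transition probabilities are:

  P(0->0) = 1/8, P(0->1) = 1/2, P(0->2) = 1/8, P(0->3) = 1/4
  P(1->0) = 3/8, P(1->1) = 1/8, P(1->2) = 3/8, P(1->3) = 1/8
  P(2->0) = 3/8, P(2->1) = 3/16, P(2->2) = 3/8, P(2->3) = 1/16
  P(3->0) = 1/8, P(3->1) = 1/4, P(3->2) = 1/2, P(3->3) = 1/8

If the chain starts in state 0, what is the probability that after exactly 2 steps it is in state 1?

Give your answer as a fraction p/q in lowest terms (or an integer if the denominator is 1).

Answer: 27/128

Derivation:
Computing P^2 by repeated multiplication:
P^1 =
  0: [1/8, 1/2, 1/8, 1/4]
  1: [3/8, 1/8, 3/8, 1/8]
  2: [3/8, 3/16, 3/8, 1/16]
  3: [1/8, 1/4, 1/2, 1/8]
P^2 =
  0: [9/32, 27/128, 3/8, 17/128]
  1: [1/4, 39/128, 19/64, 19/128]
  2: [17/64, 19/64, 37/128, 19/128]
  3: [5/16, 7/32, 23/64, 7/64]

(P^2)[0 -> 1] = 27/128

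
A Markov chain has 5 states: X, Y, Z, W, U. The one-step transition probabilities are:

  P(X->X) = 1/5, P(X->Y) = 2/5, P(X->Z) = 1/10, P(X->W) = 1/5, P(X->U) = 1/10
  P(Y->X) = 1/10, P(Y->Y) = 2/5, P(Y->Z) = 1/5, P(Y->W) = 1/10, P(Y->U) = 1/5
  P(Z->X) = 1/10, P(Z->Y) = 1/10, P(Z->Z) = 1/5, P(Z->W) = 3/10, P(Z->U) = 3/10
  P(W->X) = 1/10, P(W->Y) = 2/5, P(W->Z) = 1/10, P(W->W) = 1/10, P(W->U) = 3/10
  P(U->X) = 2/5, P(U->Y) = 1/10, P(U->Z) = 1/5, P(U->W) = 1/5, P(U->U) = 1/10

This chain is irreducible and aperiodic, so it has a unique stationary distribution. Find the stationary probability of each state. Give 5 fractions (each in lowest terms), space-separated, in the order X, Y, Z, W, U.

Answer: 152/861 251/861 61/369 440/2583 169/861

Derivation:
The stationary distribution satisfies pi = pi * P, i.e.:
  pi_X = 1/5*pi_X + 1/10*pi_Y + 1/10*pi_Z + 1/10*pi_W + 2/5*pi_U
  pi_Y = 2/5*pi_X + 2/5*pi_Y + 1/10*pi_Z + 2/5*pi_W + 1/10*pi_U
  pi_Z = 1/10*pi_X + 1/5*pi_Y + 1/5*pi_Z + 1/10*pi_W + 1/5*pi_U
  pi_W = 1/5*pi_X + 1/10*pi_Y + 3/10*pi_Z + 1/10*pi_W + 1/5*pi_U
  pi_U = 1/10*pi_X + 1/5*pi_Y + 3/10*pi_Z + 3/10*pi_W + 1/10*pi_U
with normalization: pi_X + pi_Y + pi_Z + pi_W + pi_U = 1.

Using the first 4 balance equations plus normalization, the linear system A*pi = b is:
  [-4/5, 1/10, 1/10, 1/10, 2/5] . pi = 0
  [2/5, -3/5, 1/10, 2/5, 1/10] . pi = 0
  [1/10, 1/5, -4/5, 1/10, 1/5] . pi = 0
  [1/5, 1/10, 3/10, -9/10, 1/5] . pi = 0
  [1, 1, 1, 1, 1] . pi = 1

Solving yields:
  pi_X = 152/861
  pi_Y = 251/861
  pi_Z = 61/369
  pi_W = 440/2583
  pi_U = 169/861

Verification (pi * P):
  152/861*1/5 + 251/861*1/10 + 61/369*1/10 + 440/2583*1/10 + 169/861*2/5 = 152/861 = pi_X  (ok)
  152/861*2/5 + 251/861*2/5 + 61/369*1/10 + 440/2583*2/5 + 169/861*1/10 = 251/861 = pi_Y  (ok)
  152/861*1/10 + 251/861*1/5 + 61/369*1/5 + 440/2583*1/10 + 169/861*1/5 = 61/369 = pi_Z  (ok)
  152/861*1/5 + 251/861*1/10 + 61/369*3/10 + 440/2583*1/10 + 169/861*1/5 = 440/2583 = pi_W  (ok)
  152/861*1/10 + 251/861*1/5 + 61/369*3/10 + 440/2583*3/10 + 169/861*1/10 = 169/861 = pi_U  (ok)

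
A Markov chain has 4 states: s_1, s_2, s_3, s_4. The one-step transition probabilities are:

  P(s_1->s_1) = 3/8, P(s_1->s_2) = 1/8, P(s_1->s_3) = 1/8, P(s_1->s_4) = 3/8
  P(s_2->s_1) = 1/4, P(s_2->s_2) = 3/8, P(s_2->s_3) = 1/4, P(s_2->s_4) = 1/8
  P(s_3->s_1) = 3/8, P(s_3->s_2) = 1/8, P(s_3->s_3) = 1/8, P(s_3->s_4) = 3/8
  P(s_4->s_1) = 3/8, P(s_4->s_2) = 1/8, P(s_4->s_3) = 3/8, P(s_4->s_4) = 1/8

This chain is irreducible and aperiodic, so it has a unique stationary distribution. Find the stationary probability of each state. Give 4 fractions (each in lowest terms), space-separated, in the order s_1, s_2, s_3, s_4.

Answer: 17/48 1/6 17/80 4/15

Derivation:
The stationary distribution satisfies pi = pi * P, i.e.:
  pi_s_1 = 3/8*pi_s_1 + 1/4*pi_s_2 + 3/8*pi_s_3 + 3/8*pi_s_4
  pi_s_2 = 1/8*pi_s_1 + 3/8*pi_s_2 + 1/8*pi_s_3 + 1/8*pi_s_4
  pi_s_3 = 1/8*pi_s_1 + 1/4*pi_s_2 + 1/8*pi_s_3 + 3/8*pi_s_4
  pi_s_4 = 3/8*pi_s_1 + 1/8*pi_s_2 + 3/8*pi_s_3 + 1/8*pi_s_4
with normalization: pi_s_1 + pi_s_2 + pi_s_3 + pi_s_4 = 1.

Using the first 3 balance equations plus normalization, the linear system A*pi = b is:
  [-5/8, 1/4, 3/8, 3/8] . pi = 0
  [1/8, -5/8, 1/8, 1/8] . pi = 0
  [1/8, 1/4, -7/8, 3/8] . pi = 0
  [1, 1, 1, 1] . pi = 1

Solving yields:
  pi_s_1 = 17/48
  pi_s_2 = 1/6
  pi_s_3 = 17/80
  pi_s_4 = 4/15

Verification (pi * P):
  17/48*3/8 + 1/6*1/4 + 17/80*3/8 + 4/15*3/8 = 17/48 = pi_s_1  (ok)
  17/48*1/8 + 1/6*3/8 + 17/80*1/8 + 4/15*1/8 = 1/6 = pi_s_2  (ok)
  17/48*1/8 + 1/6*1/4 + 17/80*1/8 + 4/15*3/8 = 17/80 = pi_s_3  (ok)
  17/48*3/8 + 1/6*1/8 + 17/80*3/8 + 4/15*1/8 = 4/15 = pi_s_4  (ok)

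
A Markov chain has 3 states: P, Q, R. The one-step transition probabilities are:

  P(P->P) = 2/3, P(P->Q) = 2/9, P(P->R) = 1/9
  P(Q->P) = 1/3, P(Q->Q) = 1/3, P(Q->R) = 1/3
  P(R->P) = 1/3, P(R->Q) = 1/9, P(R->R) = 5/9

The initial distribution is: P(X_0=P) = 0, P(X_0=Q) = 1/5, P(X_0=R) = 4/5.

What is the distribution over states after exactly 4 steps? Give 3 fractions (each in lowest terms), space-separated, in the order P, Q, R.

Propagating the distribution step by step (d_{t+1} = d_t * P):
d_0 = (P=0, Q=1/5, R=4/5)
  d_1[P] = 0*2/3 + 1/5*1/3 + 4/5*1/3 = 1/3
  d_1[Q] = 0*2/9 + 1/5*1/3 + 4/5*1/9 = 7/45
  d_1[R] = 0*1/9 + 1/5*1/3 + 4/5*5/9 = 23/45
d_1 = (P=1/3, Q=7/45, R=23/45)
  d_2[P] = 1/3*2/3 + 7/45*1/3 + 23/45*1/3 = 4/9
  d_2[Q] = 1/3*2/9 + 7/45*1/3 + 23/45*1/9 = 74/405
  d_2[R] = 1/3*1/9 + 7/45*1/3 + 23/45*5/9 = 151/405
d_2 = (P=4/9, Q=74/405, R=151/405)
  d_3[P] = 4/9*2/3 + 74/405*1/3 + 151/405*1/3 = 13/27
  d_3[Q] = 4/9*2/9 + 74/405*1/3 + 151/405*1/9 = 733/3645
  d_3[R] = 4/9*1/9 + 74/405*1/3 + 151/405*5/9 = 1157/3645
d_3 = (P=13/27, Q=733/3645, R=1157/3645)
  d_4[P] = 13/27*2/3 + 733/3645*1/3 + 1157/3645*1/3 = 40/81
  d_4[Q] = 13/27*2/9 + 733/3645*1/3 + 1157/3645*1/9 = 6866/32805
  d_4[R] = 13/27*1/9 + 733/3645*1/3 + 1157/3645*5/9 = 9739/32805
d_4 = (P=40/81, Q=6866/32805, R=9739/32805)

Answer: 40/81 6866/32805 9739/32805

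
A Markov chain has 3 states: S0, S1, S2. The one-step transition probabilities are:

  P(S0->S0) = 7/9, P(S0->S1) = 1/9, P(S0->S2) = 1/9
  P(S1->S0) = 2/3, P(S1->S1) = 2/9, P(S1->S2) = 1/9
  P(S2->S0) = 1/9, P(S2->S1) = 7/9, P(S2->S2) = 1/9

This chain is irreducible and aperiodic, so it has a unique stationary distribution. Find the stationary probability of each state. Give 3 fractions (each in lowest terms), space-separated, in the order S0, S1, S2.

Answer: 49/72 5/24 1/9

Derivation:
The stationary distribution satisfies pi = pi * P, i.e.:
  pi_S0 = 7/9*pi_S0 + 2/3*pi_S1 + 1/9*pi_S2
  pi_S1 = 1/9*pi_S0 + 2/9*pi_S1 + 7/9*pi_S2
  pi_S2 = 1/9*pi_S0 + 1/9*pi_S1 + 1/9*pi_S2
with normalization: pi_S0 + pi_S1 + pi_S2 = 1.

Using the first 2 balance equations plus normalization, the linear system A*pi = b is:
  [-2/9, 2/3, 1/9] . pi = 0
  [1/9, -7/9, 7/9] . pi = 0
  [1, 1, 1] . pi = 1

Solving yields:
  pi_S0 = 49/72
  pi_S1 = 5/24
  pi_S2 = 1/9

Verification (pi * P):
  49/72*7/9 + 5/24*2/3 + 1/9*1/9 = 49/72 = pi_S0  (ok)
  49/72*1/9 + 5/24*2/9 + 1/9*7/9 = 5/24 = pi_S1  (ok)
  49/72*1/9 + 5/24*1/9 + 1/9*1/9 = 1/9 = pi_S2  (ok)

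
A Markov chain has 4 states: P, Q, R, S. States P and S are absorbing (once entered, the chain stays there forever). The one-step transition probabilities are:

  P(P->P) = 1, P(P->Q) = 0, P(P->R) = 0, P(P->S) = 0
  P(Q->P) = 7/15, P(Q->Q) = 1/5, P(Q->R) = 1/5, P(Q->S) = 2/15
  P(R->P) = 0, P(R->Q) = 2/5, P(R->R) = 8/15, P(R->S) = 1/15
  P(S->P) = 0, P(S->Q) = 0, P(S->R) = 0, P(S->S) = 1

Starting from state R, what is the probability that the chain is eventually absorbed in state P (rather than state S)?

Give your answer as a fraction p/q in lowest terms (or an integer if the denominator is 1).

Let a_i = P(absorbed in P | start in state i).
Boundary conditions: a_P = 1, a_S = 0.
For each transient state i, a_i = sum_j P(i->j) * a_j:
  a_Q = 7/15*a_P + 1/5*a_Q + 1/5*a_R + 2/15*a_S
  a_R = 0*a_P + 2/5*a_Q + 8/15*a_R + 1/15*a_S

Substituting a_P = 1 and a_S = 0, rearrange to (I - Q) a = r where r[i] = P(i -> P):
  [4/5, -1/5] . (a_Q, a_R) = 7/15
  [-2/5, 7/15] . (a_Q, a_R) = 0

Solving yields:
  a_Q = 49/66
  a_R = 7/11

Starting state is R, so the absorption probability is a_R = 7/11.

Answer: 7/11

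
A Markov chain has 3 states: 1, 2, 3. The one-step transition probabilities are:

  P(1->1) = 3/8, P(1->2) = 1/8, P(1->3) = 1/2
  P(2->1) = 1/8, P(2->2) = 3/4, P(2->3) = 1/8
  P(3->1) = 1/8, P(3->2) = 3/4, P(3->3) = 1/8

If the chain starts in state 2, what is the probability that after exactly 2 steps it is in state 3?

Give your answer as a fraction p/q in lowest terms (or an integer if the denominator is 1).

Answer: 11/64

Derivation:
Computing P^2 by repeated multiplication:
P^1 =
  1: [3/8, 1/8, 1/2]
  2: [1/8, 3/4, 1/8]
  3: [1/8, 3/4, 1/8]
P^2 =
  1: [7/32, 33/64, 17/64]
  2: [5/32, 43/64, 11/64]
  3: [5/32, 43/64, 11/64]

(P^2)[2 -> 3] = 11/64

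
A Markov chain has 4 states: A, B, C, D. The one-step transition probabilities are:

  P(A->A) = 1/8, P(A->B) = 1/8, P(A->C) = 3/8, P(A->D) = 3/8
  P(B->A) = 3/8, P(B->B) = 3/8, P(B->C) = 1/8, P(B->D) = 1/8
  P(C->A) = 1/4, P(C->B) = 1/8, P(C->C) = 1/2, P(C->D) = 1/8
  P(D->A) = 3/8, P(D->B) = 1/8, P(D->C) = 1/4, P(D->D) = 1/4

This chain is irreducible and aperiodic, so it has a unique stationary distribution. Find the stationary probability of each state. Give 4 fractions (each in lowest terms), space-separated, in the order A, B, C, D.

The stationary distribution satisfies pi = pi * P, i.e.:
  pi_A = 1/8*pi_A + 3/8*pi_B + 1/4*pi_C + 3/8*pi_D
  pi_B = 1/8*pi_A + 3/8*pi_B + 1/8*pi_C + 1/8*pi_D
  pi_C = 3/8*pi_A + 1/8*pi_B + 1/2*pi_C + 1/4*pi_D
  pi_D = 3/8*pi_A + 1/8*pi_B + 1/8*pi_C + 1/4*pi_D
with normalization: pi_A + pi_B + pi_C + pi_D = 1.

Using the first 3 balance equations plus normalization, the linear system A*pi = b is:
  [-7/8, 3/8, 1/4, 3/8] . pi = 0
  [1/8, -5/8, 1/8, 1/8] . pi = 0
  [3/8, 1/8, -1/2, 1/4] . pi = 0
  [1, 1, 1, 1] . pi = 1

Solving yields:
  pi_A = 97/366
  pi_B = 1/6
  pi_C = 64/183
  pi_D = 40/183

Verification (pi * P):
  97/366*1/8 + 1/6*3/8 + 64/183*1/4 + 40/183*3/8 = 97/366 = pi_A  (ok)
  97/366*1/8 + 1/6*3/8 + 64/183*1/8 + 40/183*1/8 = 1/6 = pi_B  (ok)
  97/366*3/8 + 1/6*1/8 + 64/183*1/2 + 40/183*1/4 = 64/183 = pi_C  (ok)
  97/366*3/8 + 1/6*1/8 + 64/183*1/8 + 40/183*1/4 = 40/183 = pi_D  (ok)

Answer: 97/366 1/6 64/183 40/183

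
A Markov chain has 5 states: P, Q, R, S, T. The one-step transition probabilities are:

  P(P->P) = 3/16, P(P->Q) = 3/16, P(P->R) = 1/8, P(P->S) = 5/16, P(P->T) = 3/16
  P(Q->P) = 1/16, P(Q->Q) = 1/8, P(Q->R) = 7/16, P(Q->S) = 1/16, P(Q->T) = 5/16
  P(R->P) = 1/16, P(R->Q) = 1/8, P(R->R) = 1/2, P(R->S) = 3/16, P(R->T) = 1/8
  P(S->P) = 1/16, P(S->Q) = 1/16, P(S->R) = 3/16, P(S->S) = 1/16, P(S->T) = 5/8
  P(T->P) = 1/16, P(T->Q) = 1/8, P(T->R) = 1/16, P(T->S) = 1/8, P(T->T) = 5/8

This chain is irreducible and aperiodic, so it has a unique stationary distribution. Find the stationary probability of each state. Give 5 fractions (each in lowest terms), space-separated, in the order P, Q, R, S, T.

Answer: 1/14 215/1778 409/1778 243/1778 56/127

Derivation:
The stationary distribution satisfies pi = pi * P, i.e.:
  pi_P = 3/16*pi_P + 1/16*pi_Q + 1/16*pi_R + 1/16*pi_S + 1/16*pi_T
  pi_Q = 3/16*pi_P + 1/8*pi_Q + 1/8*pi_R + 1/16*pi_S + 1/8*pi_T
  pi_R = 1/8*pi_P + 7/16*pi_Q + 1/2*pi_R + 3/16*pi_S + 1/16*pi_T
  pi_S = 5/16*pi_P + 1/16*pi_Q + 3/16*pi_R + 1/16*pi_S + 1/8*pi_T
  pi_T = 3/16*pi_P + 5/16*pi_Q + 1/8*pi_R + 5/8*pi_S + 5/8*pi_T
with normalization: pi_P + pi_Q + pi_R + pi_S + pi_T = 1.

Using the first 4 balance equations plus normalization, the linear system A*pi = b is:
  [-13/16, 1/16, 1/16, 1/16, 1/16] . pi = 0
  [3/16, -7/8, 1/8, 1/16, 1/8] . pi = 0
  [1/8, 7/16, -1/2, 3/16, 1/16] . pi = 0
  [5/16, 1/16, 3/16, -15/16, 1/8] . pi = 0
  [1, 1, 1, 1, 1] . pi = 1

Solving yields:
  pi_P = 1/14
  pi_Q = 215/1778
  pi_R = 409/1778
  pi_S = 243/1778
  pi_T = 56/127

Verification (pi * P):
  1/14*3/16 + 215/1778*1/16 + 409/1778*1/16 + 243/1778*1/16 + 56/127*1/16 = 1/14 = pi_P  (ok)
  1/14*3/16 + 215/1778*1/8 + 409/1778*1/8 + 243/1778*1/16 + 56/127*1/8 = 215/1778 = pi_Q  (ok)
  1/14*1/8 + 215/1778*7/16 + 409/1778*1/2 + 243/1778*3/16 + 56/127*1/16 = 409/1778 = pi_R  (ok)
  1/14*5/16 + 215/1778*1/16 + 409/1778*3/16 + 243/1778*1/16 + 56/127*1/8 = 243/1778 = pi_S  (ok)
  1/14*3/16 + 215/1778*5/16 + 409/1778*1/8 + 243/1778*5/8 + 56/127*5/8 = 56/127 = pi_T  (ok)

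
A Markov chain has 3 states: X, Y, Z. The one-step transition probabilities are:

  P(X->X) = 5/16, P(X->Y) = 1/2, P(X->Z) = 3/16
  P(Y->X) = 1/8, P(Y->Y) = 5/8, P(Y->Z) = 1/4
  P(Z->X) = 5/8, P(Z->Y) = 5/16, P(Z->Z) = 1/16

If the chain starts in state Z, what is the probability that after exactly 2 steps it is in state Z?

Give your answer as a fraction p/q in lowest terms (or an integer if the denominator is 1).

Computing P^2 by repeated multiplication:
P^1 =
  X: [5/16, 1/2, 3/16]
  Y: [1/8, 5/8, 1/4]
  Z: [5/8, 5/16, 1/16]
P^2 =
  X: [71/256, 135/256, 25/128]
  Y: [35/128, 17/32, 25/128]
  Z: [35/128, 135/256, 51/256]

(P^2)[Z -> Z] = 51/256

Answer: 51/256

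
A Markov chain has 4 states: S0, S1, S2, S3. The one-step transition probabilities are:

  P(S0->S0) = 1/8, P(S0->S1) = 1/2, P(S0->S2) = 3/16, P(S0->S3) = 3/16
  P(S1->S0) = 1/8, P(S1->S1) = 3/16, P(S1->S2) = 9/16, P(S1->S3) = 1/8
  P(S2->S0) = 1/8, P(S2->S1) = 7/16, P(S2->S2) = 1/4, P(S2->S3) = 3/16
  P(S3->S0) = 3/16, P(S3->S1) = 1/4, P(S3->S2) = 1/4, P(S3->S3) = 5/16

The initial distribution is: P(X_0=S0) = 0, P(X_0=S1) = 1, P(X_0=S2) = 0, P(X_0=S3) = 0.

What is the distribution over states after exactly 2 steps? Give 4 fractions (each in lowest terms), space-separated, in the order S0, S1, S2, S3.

Propagating the distribution step by step (d_{t+1} = d_t * P):
d_0 = (S0=0, S1=1, S2=0, S3=0)
  d_1[S0] = 0*1/8 + 1*1/8 + 0*1/8 + 0*3/16 = 1/8
  d_1[S1] = 0*1/2 + 1*3/16 + 0*7/16 + 0*1/4 = 3/16
  d_1[S2] = 0*3/16 + 1*9/16 + 0*1/4 + 0*1/4 = 9/16
  d_1[S3] = 0*3/16 + 1*1/8 + 0*3/16 + 0*5/16 = 1/8
d_1 = (S0=1/8, S1=3/16, S2=9/16, S3=1/8)
  d_2[S0] = 1/8*1/8 + 3/16*1/8 + 9/16*1/8 + 1/8*3/16 = 17/128
  d_2[S1] = 1/8*1/2 + 3/16*3/16 + 9/16*7/16 + 1/8*1/4 = 3/8
  d_2[S2] = 1/8*3/16 + 3/16*9/16 + 9/16*1/4 + 1/8*1/4 = 77/256
  d_2[S3] = 1/8*3/16 + 3/16*1/8 + 9/16*3/16 + 1/8*5/16 = 49/256
d_2 = (S0=17/128, S1=3/8, S2=77/256, S3=49/256)

Answer: 17/128 3/8 77/256 49/256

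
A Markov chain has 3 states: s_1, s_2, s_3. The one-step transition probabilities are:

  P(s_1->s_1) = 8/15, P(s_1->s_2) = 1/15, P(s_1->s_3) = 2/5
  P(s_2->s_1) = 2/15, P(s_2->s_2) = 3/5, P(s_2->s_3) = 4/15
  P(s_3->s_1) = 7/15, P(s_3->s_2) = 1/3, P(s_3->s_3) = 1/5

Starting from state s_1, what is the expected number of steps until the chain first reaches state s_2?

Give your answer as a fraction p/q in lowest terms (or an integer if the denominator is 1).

Let h_i = expected steps to first reach s_2 from state i.
Boundary: h_s_2 = 0.
First-step equations for the other states:
  h_s_1 = 1 + 8/15*h_s_1 + 1/15*h_s_2 + 2/5*h_s_3
  h_s_3 = 1 + 7/15*h_s_1 + 1/3*h_s_2 + 1/5*h_s_3

Substituting h_s_2 = 0 and rearranging gives the linear system (I - Q) h = 1:
  [7/15, -2/5] . (h_s_1, h_s_3) = 1
  [-7/15, 4/5] . (h_s_1, h_s_3) = 1

Solving yields:
  h_s_1 = 45/7
  h_s_3 = 5

Starting state is s_1, so the expected hitting time is h_s_1 = 45/7.

Answer: 45/7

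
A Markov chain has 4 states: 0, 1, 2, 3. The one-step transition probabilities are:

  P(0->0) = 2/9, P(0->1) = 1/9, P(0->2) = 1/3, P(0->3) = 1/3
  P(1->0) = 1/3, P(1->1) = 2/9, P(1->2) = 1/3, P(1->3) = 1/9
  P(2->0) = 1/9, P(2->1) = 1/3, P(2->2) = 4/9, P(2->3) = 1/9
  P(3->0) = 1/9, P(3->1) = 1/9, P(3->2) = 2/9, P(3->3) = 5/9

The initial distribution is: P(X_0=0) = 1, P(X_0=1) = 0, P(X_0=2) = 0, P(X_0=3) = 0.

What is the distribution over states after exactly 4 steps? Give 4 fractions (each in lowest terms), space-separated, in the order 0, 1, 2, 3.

Propagating the distribution step by step (d_{t+1} = d_t * P):
d_0 = (0=1, 1=0, 2=0, 3=0)
  d_1[0] = 1*2/9 + 0*1/3 + 0*1/9 + 0*1/9 = 2/9
  d_1[1] = 1*1/9 + 0*2/9 + 0*1/3 + 0*1/9 = 1/9
  d_1[2] = 1*1/3 + 0*1/3 + 0*4/9 + 0*2/9 = 1/3
  d_1[3] = 1*1/3 + 0*1/9 + 0*1/9 + 0*5/9 = 1/3
d_1 = (0=2/9, 1=1/9, 2=1/3, 3=1/3)
  d_2[0] = 2/9*2/9 + 1/9*1/3 + 1/3*1/9 + 1/3*1/9 = 13/81
  d_2[1] = 2/9*1/9 + 1/9*2/9 + 1/3*1/3 + 1/3*1/9 = 16/81
  d_2[2] = 2/9*1/3 + 1/9*1/3 + 1/3*4/9 + 1/3*2/9 = 1/3
  d_2[3] = 2/9*1/3 + 1/9*1/9 + 1/3*1/9 + 1/3*5/9 = 25/81
d_2 = (0=13/81, 1=16/81, 2=1/3, 3=25/81)
  d_3[0] = 13/81*2/9 + 16/81*1/3 + 1/3*1/9 + 25/81*1/9 = 14/81
  d_3[1] = 13/81*1/9 + 16/81*2/9 + 1/3*1/3 + 25/81*1/9 = 151/729
  d_3[2] = 13/81*1/3 + 16/81*1/3 + 1/3*4/9 + 25/81*2/9 = 245/729
  d_3[3] = 13/81*1/3 + 16/81*1/9 + 1/3*1/9 + 25/81*5/9 = 23/81
d_3 = (0=14/81, 1=151/729, 2=245/729, 3=23/81)
  d_4[0] = 14/81*2/9 + 151/729*1/3 + 245/729*1/9 + 23/81*1/9 = 1157/6561
  d_4[1] = 14/81*1/9 + 151/729*2/9 + 245/729*1/3 + 23/81*1/9 = 1370/6561
  d_4[2] = 14/81*1/3 + 151/729*1/3 + 245/729*4/9 + 23/81*2/9 = 2225/6561
  d_4[3] = 14/81*1/3 + 151/729*1/9 + 245/729*1/9 + 23/81*5/9 = 67/243
d_4 = (0=1157/6561, 1=1370/6561, 2=2225/6561, 3=67/243)

Answer: 1157/6561 1370/6561 2225/6561 67/243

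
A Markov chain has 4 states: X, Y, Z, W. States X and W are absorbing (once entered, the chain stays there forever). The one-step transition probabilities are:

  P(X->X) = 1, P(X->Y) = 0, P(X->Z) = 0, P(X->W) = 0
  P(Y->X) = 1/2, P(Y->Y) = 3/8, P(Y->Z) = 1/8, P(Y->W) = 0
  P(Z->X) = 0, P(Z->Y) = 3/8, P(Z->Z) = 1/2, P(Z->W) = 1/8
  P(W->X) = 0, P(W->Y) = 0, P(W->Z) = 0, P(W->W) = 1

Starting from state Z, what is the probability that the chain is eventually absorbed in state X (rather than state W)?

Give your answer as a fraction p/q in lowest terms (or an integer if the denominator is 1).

Answer: 12/17

Derivation:
Let a_i = P(absorbed in X | start in state i).
Boundary conditions: a_X = 1, a_W = 0.
For each transient state i, a_i = sum_j P(i->j) * a_j:
  a_Y = 1/2*a_X + 3/8*a_Y + 1/8*a_Z + 0*a_W
  a_Z = 0*a_X + 3/8*a_Y + 1/2*a_Z + 1/8*a_W

Substituting a_X = 1 and a_W = 0, rearrange to (I - Q) a = r where r[i] = P(i -> X):
  [5/8, -1/8] . (a_Y, a_Z) = 1/2
  [-3/8, 1/2] . (a_Y, a_Z) = 0

Solving yields:
  a_Y = 16/17
  a_Z = 12/17

Starting state is Z, so the absorption probability is a_Z = 12/17.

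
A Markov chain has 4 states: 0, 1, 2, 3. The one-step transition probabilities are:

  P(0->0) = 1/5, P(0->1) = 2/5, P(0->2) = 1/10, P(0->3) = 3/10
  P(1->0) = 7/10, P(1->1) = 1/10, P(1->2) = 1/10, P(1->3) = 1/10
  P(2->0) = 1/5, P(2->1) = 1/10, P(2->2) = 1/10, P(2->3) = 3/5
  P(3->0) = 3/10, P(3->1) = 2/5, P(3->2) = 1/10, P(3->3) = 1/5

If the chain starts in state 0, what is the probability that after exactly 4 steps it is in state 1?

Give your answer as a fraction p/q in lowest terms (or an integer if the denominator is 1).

Computing P^4 by repeated multiplication:
P^1 =
  0: [1/5, 2/5, 1/10, 3/10]
  1: [7/10, 1/10, 1/10, 1/10]
  2: [1/5, 1/10, 1/10, 3/5]
  3: [3/10, 2/5, 1/10, 1/5]
P^2 =
  0: [43/100, 1/4, 1/10, 11/50]
  1: [13/50, 17/50, 1/10, 3/10]
  2: [31/100, 17/50, 1/10, 1/4]
  3: [21/50, 1/4, 1/10, 23/100]
P^3 =
  0: [347/1000, 59/200, 1/10, 129/500]
  1: [2/5, 67/250, 1/10, 29/125]
  2: [79/200, 67/250, 1/10, 237/1000]
  3: [87/250, 59/200, 1/10, 257/1000]
P^4 =
  0: [3733/10000, 563/2000, 1/10, 613/2500]
  1: [893/2500, 181/625, 1/10, 633/2500]
  2: [3577/10000, 181/625, 1/10, 2527/10000]
  3: [933/2500, 563/2000, 1/10, 2453/10000]

(P^4)[0 -> 1] = 563/2000

Answer: 563/2000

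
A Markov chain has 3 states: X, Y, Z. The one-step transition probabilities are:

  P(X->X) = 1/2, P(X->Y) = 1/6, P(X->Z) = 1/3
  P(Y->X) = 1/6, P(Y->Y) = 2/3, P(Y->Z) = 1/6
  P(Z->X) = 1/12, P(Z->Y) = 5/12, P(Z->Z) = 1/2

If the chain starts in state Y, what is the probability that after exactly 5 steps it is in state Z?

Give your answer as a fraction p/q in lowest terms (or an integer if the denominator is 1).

Answer: 3127/10368

Derivation:
Computing P^5 by repeated multiplication:
P^1 =
  X: [1/2, 1/6, 1/3]
  Y: [1/6, 2/3, 1/6]
  Z: [1/12, 5/12, 1/2]
P^2 =
  X: [11/36, 1/3, 13/36]
  Y: [5/24, 13/24, 1/4]
  Z: [11/72, 1/2, 25/72]
P^3 =
  X: [103/432, 61/144, 73/216]
  Y: [31/144, 1/2, 41/144]
  Z: [163/864, 145/288, 133/432]
P^4 =
  X: [565/2592, 25/54, 827/2592]
  Y: [371/1728, 281/576, 257/864]
  Z: [1057/5184, 107/216, 1559/5184]
P^5 =
  X: [6617/31104, 4955/10368, 4811/15552]
  Y: [2213/10368, 419/864, 3127/10368]
  Z: [13037/62208, 10151/20736, 9359/31104]

(P^5)[Y -> Z] = 3127/10368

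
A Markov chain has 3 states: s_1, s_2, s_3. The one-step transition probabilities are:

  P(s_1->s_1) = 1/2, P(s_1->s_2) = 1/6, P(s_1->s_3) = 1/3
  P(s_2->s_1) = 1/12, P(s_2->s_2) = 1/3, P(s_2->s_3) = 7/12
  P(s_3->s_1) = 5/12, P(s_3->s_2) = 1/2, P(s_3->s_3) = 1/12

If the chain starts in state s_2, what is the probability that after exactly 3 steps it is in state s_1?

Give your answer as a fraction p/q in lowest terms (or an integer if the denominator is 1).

Computing P^3 by repeated multiplication:
P^1 =
  s_1: [1/2, 1/6, 1/3]
  s_2: [1/12, 1/3, 7/12]
  s_3: [5/12, 1/2, 1/12]
P^2 =
  s_1: [29/72, 11/36, 7/24]
  s_2: [5/16, 5/12, 13/48]
  s_3: [41/144, 5/18, 7/16]
P^3 =
  s_1: [301/864, 17/54, 97/288]
  s_2: [175/576, 47/144, 71/192]
  s_3: [601/1728, 155/432, 169/576]

(P^3)[s_2 -> s_1] = 175/576

Answer: 175/576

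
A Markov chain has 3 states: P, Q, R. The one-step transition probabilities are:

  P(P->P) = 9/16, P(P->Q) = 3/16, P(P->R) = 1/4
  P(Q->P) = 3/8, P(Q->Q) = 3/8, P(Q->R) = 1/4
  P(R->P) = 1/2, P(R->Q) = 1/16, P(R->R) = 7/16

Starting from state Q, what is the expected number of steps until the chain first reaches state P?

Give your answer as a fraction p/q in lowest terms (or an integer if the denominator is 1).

Answer: 104/43

Derivation:
Let h_i = expected steps to first reach P from state i.
Boundary: h_P = 0.
First-step equations for the other states:
  h_Q = 1 + 3/8*h_P + 3/8*h_Q + 1/4*h_R
  h_R = 1 + 1/2*h_P + 1/16*h_Q + 7/16*h_R

Substituting h_P = 0 and rearranging gives the linear system (I - Q) h = 1:
  [5/8, -1/4] . (h_Q, h_R) = 1
  [-1/16, 9/16] . (h_Q, h_R) = 1

Solving yields:
  h_Q = 104/43
  h_R = 88/43

Starting state is Q, so the expected hitting time is h_Q = 104/43.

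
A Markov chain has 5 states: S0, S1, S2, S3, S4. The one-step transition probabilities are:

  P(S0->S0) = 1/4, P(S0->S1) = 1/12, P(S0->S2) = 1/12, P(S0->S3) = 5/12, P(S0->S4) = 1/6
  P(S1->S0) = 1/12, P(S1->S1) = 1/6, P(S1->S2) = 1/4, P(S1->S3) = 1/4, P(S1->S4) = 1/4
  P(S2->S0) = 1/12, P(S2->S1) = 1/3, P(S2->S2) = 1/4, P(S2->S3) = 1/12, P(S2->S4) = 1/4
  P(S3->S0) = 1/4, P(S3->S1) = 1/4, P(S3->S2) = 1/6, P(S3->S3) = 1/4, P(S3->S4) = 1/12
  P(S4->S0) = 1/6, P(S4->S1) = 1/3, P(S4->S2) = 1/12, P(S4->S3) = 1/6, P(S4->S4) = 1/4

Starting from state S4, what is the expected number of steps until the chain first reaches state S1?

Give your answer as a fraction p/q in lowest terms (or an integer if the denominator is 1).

Let h_i = expected steps to first reach S1 from state i.
Boundary: h_S1 = 0.
First-step equations for the other states:
  h_S0 = 1 + 1/4*h_S0 + 1/12*h_S1 + 1/12*h_S2 + 5/12*h_S3 + 1/6*h_S4
  h_S2 = 1 + 1/12*h_S0 + 1/3*h_S1 + 1/4*h_S2 + 1/12*h_S3 + 1/4*h_S4
  h_S3 = 1 + 1/4*h_S0 + 1/4*h_S1 + 1/6*h_S2 + 1/4*h_S3 + 1/12*h_S4
  h_S4 = 1 + 1/6*h_S0 + 1/3*h_S1 + 1/12*h_S2 + 1/6*h_S3 + 1/4*h_S4

Substituting h_S1 = 0 and rearranging gives the linear system (I - Q) h = 1:
  [3/4, -1/12, -5/12, -1/6] . (h_S0, h_S2, h_S3, h_S4) = 1
  [-1/12, 3/4, -1/12, -1/4] . (h_S0, h_S2, h_S3, h_S4) = 1
  [-1/4, -1/6, 3/4, -1/12] . (h_S0, h_S2, h_S3, h_S4) = 1
  [-1/6, -1/12, -1/6, 3/4] . (h_S0, h_S2, h_S3, h_S4) = 1

Solving yields:
  h_S0 = 9342/1913
  h_S2 = 6864/1913
  h_S3 = 7986/1913
  h_S4 = 7164/1913

Starting state is S4, so the expected hitting time is h_S4 = 7164/1913.

Answer: 7164/1913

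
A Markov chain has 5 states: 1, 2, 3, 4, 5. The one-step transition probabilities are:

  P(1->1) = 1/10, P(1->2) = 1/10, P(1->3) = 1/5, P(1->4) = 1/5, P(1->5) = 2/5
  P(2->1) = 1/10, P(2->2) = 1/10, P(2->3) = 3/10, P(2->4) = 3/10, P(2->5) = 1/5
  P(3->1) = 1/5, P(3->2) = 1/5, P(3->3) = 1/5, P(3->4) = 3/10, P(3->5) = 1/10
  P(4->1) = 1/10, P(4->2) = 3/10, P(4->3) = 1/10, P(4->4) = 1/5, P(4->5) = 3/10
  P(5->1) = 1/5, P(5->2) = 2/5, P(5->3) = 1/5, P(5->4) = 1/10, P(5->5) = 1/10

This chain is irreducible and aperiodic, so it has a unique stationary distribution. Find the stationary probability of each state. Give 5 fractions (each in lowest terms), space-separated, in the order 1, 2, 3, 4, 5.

The stationary distribution satisfies pi = pi * P, i.e.:
  pi_1 = 1/10*pi_1 + 1/10*pi_2 + 1/5*pi_3 + 1/10*pi_4 + 1/5*pi_5
  pi_2 = 1/10*pi_1 + 1/10*pi_2 + 1/5*pi_3 + 3/10*pi_4 + 2/5*pi_5
  pi_3 = 1/5*pi_1 + 3/10*pi_2 + 1/5*pi_3 + 1/10*pi_4 + 1/5*pi_5
  pi_4 = 1/5*pi_1 + 3/10*pi_2 + 3/10*pi_3 + 1/5*pi_4 + 1/10*pi_5
  pi_5 = 2/5*pi_1 + 1/5*pi_2 + 1/10*pi_3 + 3/10*pi_4 + 1/10*pi_5
with normalization: pi_1 + pi_2 + pi_3 + pi_4 + pi_5 = 1.

Using the first 4 balance equations plus normalization, the linear system A*pi = b is:
  [-9/10, 1/10, 1/5, 1/10, 1/5] . pi = 0
  [1/10, -9/10, 1/5, 3/10, 2/5] . pi = 0
  [1/5, 3/10, -4/5, 1/10, 1/5] . pi = 0
  [1/5, 3/10, 3/10, -4/5, 1/10] . pi = 0
  [1, 1, 1, 1, 1] . pi = 1

Solving yields:
  pi_1 = 940/6667
  pi_2 = 1515/6667
  pi_3 = 1337/6667
  pi_4 = 1479/6667
  pi_5 = 1396/6667

Verification (pi * P):
  940/6667*1/10 + 1515/6667*1/10 + 1337/6667*1/5 + 1479/6667*1/10 + 1396/6667*1/5 = 940/6667 = pi_1  (ok)
  940/6667*1/10 + 1515/6667*1/10 + 1337/6667*1/5 + 1479/6667*3/10 + 1396/6667*2/5 = 1515/6667 = pi_2  (ok)
  940/6667*1/5 + 1515/6667*3/10 + 1337/6667*1/5 + 1479/6667*1/10 + 1396/6667*1/5 = 1337/6667 = pi_3  (ok)
  940/6667*1/5 + 1515/6667*3/10 + 1337/6667*3/10 + 1479/6667*1/5 + 1396/6667*1/10 = 1479/6667 = pi_4  (ok)
  940/6667*2/5 + 1515/6667*1/5 + 1337/6667*1/10 + 1479/6667*3/10 + 1396/6667*1/10 = 1396/6667 = pi_5  (ok)

Answer: 940/6667 1515/6667 1337/6667 1479/6667 1396/6667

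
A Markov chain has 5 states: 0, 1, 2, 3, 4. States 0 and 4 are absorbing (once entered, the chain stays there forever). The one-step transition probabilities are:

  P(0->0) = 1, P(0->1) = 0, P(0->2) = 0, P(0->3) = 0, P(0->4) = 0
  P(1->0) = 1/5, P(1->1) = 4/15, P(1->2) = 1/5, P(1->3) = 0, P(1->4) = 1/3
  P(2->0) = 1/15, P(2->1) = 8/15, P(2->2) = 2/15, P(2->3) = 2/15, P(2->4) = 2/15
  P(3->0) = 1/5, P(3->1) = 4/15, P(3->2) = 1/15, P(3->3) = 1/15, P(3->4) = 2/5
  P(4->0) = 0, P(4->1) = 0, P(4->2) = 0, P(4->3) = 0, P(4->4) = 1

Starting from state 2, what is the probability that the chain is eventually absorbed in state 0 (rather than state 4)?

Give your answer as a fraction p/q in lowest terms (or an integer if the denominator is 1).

Let a_i = P(absorbed in 0 | start in state i).
Boundary conditions: a_0 = 1, a_4 = 0.
For each transient state i, a_i = sum_j P(i->j) * a_j:
  a_1 = 1/5*a_0 + 4/15*a_1 + 1/5*a_2 + 0*a_3 + 1/3*a_4
  a_2 = 1/15*a_0 + 8/15*a_1 + 2/15*a_2 + 2/15*a_3 + 2/15*a_4
  a_3 = 1/5*a_0 + 4/15*a_1 + 1/15*a_2 + 1/15*a_3 + 2/5*a_4

Substituting a_0 = 1 and a_4 = 0, rearrange to (I - Q) a = r where r[i] = P(i -> 0):
  [11/15, -1/5, 0] . (a_1, a_2, a_3) = 1/5
  [-8/15, 13/15, -2/15] . (a_1, a_2, a_3) = 1/15
  [-4/15, -1/15, 14/15] . (a_1, a_2, a_3) = 1/5

Solving yields:
  a_1 = 10/27
  a_2 = 29/81
  a_3 = 28/81

Starting state is 2, so the absorption probability is a_2 = 29/81.

Answer: 29/81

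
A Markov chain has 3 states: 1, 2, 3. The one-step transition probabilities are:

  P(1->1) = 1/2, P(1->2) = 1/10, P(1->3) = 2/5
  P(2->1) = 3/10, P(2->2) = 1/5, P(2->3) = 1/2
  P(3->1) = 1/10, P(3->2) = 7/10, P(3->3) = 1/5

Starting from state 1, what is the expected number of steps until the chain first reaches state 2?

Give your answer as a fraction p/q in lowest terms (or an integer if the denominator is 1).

Let h_i = expected steps to first reach 2 from state i.
Boundary: h_2 = 0.
First-step equations for the other states:
  h_1 = 1 + 1/2*h_1 + 1/10*h_2 + 2/5*h_3
  h_3 = 1 + 1/10*h_1 + 7/10*h_2 + 1/5*h_3

Substituting h_2 = 0 and rearranging gives the linear system (I - Q) h = 1:
  [1/2, -2/5] . (h_1, h_3) = 1
  [-1/10, 4/5] . (h_1, h_3) = 1

Solving yields:
  h_1 = 10/3
  h_3 = 5/3

Starting state is 1, so the expected hitting time is h_1 = 10/3.

Answer: 10/3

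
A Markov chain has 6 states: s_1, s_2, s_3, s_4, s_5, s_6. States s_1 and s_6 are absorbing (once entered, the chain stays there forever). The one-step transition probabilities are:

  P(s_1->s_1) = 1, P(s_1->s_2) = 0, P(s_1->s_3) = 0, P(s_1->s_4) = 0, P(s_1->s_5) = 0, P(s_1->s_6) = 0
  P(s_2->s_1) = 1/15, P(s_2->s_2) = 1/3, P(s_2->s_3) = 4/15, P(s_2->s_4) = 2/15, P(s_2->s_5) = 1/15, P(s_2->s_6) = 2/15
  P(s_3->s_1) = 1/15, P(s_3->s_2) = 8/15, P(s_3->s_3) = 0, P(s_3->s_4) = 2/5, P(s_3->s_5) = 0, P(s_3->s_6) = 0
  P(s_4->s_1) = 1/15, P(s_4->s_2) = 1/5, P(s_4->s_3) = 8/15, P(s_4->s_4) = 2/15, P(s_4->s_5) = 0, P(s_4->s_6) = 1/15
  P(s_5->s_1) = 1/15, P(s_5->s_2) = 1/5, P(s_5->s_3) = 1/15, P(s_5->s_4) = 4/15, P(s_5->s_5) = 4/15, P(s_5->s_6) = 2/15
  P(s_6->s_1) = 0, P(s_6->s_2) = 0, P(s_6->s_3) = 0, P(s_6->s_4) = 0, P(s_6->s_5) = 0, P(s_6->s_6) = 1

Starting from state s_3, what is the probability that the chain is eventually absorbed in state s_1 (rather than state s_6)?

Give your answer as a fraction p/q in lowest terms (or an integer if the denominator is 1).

Answer: 3627/7405

Derivation:
Let a_i = P(absorbed in s_1 | start in state i).
Boundary conditions: a_s_1 = 1, a_s_6 = 0.
For each transient state i, a_i = sum_j P(i->j) * a_j:
  a_s_2 = 1/15*a_s_1 + 1/3*a_s_2 + 4/15*a_s_3 + 2/15*a_s_4 + 1/15*a_s_5 + 2/15*a_s_6
  a_s_3 = 1/15*a_s_1 + 8/15*a_s_2 + 0*a_s_3 + 2/5*a_s_4 + 0*a_s_5 + 0*a_s_6
  a_s_4 = 1/15*a_s_1 + 1/5*a_s_2 + 8/15*a_s_3 + 2/15*a_s_4 + 0*a_s_5 + 1/15*a_s_6
  a_s_5 = 1/15*a_s_1 + 1/5*a_s_2 + 1/15*a_s_3 + 4/15*a_s_4 + 4/15*a_s_5 + 2/15*a_s_6

Substituting a_s_1 = 1 and a_s_6 = 0, rearrange to (I - Q) a = r where r[i] = P(i -> s_1):
  [2/3, -4/15, -2/15, -1/15] . (a_s_2, a_s_3, a_s_4, a_s_5) = 1/15
  [-8/15, 1, -2/5, 0] . (a_s_2, a_s_3, a_s_4, a_s_5) = 1/15
  [-1/5, -8/15, 13/15, 0] . (a_s_2, a_s_3, a_s_4, a_s_5) = 1/15
  [-1/5, -1/15, -4/15, 11/15] . (a_s_2, a_s_3, a_s_4, a_s_5) = 1/15

Solving yields:
  a_s_2 = 3217/7405
  a_s_3 = 3627/7405
  a_s_4 = 3544/7405
  a_s_5 = 3169/7405

Starting state is s_3, so the absorption probability is a_s_3 = 3627/7405.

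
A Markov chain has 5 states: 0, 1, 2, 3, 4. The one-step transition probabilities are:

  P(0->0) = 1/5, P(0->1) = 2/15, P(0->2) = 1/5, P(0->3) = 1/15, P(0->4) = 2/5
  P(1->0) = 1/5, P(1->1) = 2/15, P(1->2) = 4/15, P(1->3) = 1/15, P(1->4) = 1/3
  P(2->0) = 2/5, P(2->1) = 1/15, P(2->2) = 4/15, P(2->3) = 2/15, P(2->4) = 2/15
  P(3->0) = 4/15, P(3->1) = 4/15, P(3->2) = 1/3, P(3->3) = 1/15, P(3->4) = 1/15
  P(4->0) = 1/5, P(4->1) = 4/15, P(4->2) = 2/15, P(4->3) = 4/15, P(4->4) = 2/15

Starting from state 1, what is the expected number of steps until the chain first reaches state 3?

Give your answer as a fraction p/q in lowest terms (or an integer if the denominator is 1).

Let h_i = expected steps to first reach 3 from state i.
Boundary: h_3 = 0.
First-step equations for the other states:
  h_0 = 1 + 1/5*h_0 + 2/15*h_1 + 1/5*h_2 + 1/15*h_3 + 2/5*h_4
  h_1 = 1 + 1/5*h_0 + 2/15*h_1 + 4/15*h_2 + 1/15*h_3 + 1/3*h_4
  h_2 = 1 + 2/5*h_0 + 1/15*h_1 + 4/15*h_2 + 2/15*h_3 + 2/15*h_4
  h_4 = 1 + 1/5*h_0 + 4/15*h_1 + 2/15*h_2 + 4/15*h_3 + 2/15*h_4

Substituting h_3 = 0 and rearranging gives the linear system (I - Q) h = 1:
  [4/5, -2/15, -1/5, -2/5] . (h_0, h_1, h_2, h_4) = 1
  [-1/5, 13/15, -4/15, -1/3] . (h_0, h_1, h_2, h_4) = 1
  [-2/5, -1/15, 11/15, -2/15] . (h_0, h_1, h_2, h_4) = 1
  [-1/5, -4/15, -2/15, 13/15] . (h_0, h_1, h_2, h_4) = 1

Solving yields:
  h_0 = 9965/1328
  h_1 = 5025/664
  h_2 = 4845/664
  h_4 = 8415/1328

Starting state is 1, so the expected hitting time is h_1 = 5025/664.

Answer: 5025/664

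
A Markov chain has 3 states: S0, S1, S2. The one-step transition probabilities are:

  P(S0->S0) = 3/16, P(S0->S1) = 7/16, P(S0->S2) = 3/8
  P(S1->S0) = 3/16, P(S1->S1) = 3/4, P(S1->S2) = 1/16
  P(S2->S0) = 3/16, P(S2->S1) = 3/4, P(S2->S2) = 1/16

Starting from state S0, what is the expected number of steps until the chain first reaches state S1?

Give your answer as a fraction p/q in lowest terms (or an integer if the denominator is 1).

Let h_i = expected steps to first reach S1 from state i.
Boundary: h_S1 = 0.
First-step equations for the other states:
  h_S0 = 1 + 3/16*h_S0 + 7/16*h_S1 + 3/8*h_S2
  h_S2 = 1 + 3/16*h_S0 + 3/4*h_S1 + 1/16*h_S2

Substituting h_S1 = 0 and rearranging gives the linear system (I - Q) h = 1:
  [13/16, -3/8] . (h_S0, h_S2) = 1
  [-3/16, 15/16] . (h_S0, h_S2) = 1

Solving yields:
  h_S0 = 112/59
  h_S2 = 256/177

Starting state is S0, so the expected hitting time is h_S0 = 112/59.

Answer: 112/59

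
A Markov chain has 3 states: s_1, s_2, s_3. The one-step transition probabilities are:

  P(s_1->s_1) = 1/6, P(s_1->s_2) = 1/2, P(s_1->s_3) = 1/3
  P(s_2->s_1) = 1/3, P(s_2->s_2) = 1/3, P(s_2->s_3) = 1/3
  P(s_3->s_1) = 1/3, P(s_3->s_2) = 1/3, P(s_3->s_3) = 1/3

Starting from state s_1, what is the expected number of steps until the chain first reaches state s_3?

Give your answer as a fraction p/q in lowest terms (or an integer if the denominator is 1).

Let h_i = expected steps to first reach s_3 from state i.
Boundary: h_s_3 = 0.
First-step equations for the other states:
  h_s_1 = 1 + 1/6*h_s_1 + 1/2*h_s_2 + 1/3*h_s_3
  h_s_2 = 1 + 1/3*h_s_1 + 1/3*h_s_2 + 1/3*h_s_3

Substituting h_s_3 = 0 and rearranging gives the linear system (I - Q) h = 1:
  [5/6, -1/2] . (h_s_1, h_s_2) = 1
  [-1/3, 2/3] . (h_s_1, h_s_2) = 1

Solving yields:
  h_s_1 = 3
  h_s_2 = 3

Starting state is s_1, so the expected hitting time is h_s_1 = 3.

Answer: 3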